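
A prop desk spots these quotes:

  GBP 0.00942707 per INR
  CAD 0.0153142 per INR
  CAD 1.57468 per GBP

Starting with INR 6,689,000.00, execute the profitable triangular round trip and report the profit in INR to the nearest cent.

Profitable loop is INR → CAD → GBP → INR:
INR 6,689,000.00 × 0.0153142 = CAD 102,436.68
CAD 102,436.68 ÷ 1.57468 = GBP 65,052.38
GBP 65,052.38 ÷ 0.00942707 = INR 6,900,593.85
Profit = INR 6,900,593.85 − INR 6,689,000.00

Profit: INR 211,593.85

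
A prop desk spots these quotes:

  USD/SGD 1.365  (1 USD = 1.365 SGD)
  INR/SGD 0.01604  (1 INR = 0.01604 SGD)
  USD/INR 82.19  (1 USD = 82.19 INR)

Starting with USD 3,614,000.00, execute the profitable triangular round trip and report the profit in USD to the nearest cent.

Profitable loop is USD → SGD → INR → USD:
USD 3,614,000.00 × 1.365 = SGD 4,933,110.00
SGD 4,933,110.00 ÷ 0.01604 = INR 307,550,498.75
INR 307,550,498.75 ÷ 82.19 = USD 3,741,945.48
Profit = USD 3,741,945.48 − USD 3,614,000.00

Profit: USD 127,945.48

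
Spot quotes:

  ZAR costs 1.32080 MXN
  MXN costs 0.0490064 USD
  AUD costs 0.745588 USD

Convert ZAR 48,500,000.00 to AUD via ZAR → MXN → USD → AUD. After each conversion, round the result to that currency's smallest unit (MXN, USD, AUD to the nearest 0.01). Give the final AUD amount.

AUD 4,210,490.49

ZAR 48,500,000.00 × 1.32080 = MXN 64,058,800.00
MXN 64,058,800.00 × 0.0490064 = USD 3,139,291.18
USD 3,139,291.18 ÷ 0.745588 = AUD 4,210,490.49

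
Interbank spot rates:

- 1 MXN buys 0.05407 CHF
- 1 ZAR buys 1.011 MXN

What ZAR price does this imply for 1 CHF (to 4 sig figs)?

1 CHF ÷ 0.05407 = 18.4945 MXN
18.4945 MXN ÷ 1.011 = 18.2933 ZAR

CHF/ZAR = 18.29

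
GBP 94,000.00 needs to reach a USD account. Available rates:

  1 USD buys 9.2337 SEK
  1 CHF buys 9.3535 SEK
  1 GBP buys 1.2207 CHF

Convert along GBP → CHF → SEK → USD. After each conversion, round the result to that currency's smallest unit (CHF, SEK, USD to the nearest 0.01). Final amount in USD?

USD 116,234.54

GBP 94,000.00 × 1.2207 = CHF 114,745.80
CHF 114,745.80 × 9.3535 = SEK 1,073,274.84
SEK 1,073,274.84 ÷ 9.2337 = USD 116,234.54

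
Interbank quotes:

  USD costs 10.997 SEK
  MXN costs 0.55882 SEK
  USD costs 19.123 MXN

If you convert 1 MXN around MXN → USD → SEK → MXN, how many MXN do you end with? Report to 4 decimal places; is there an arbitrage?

1.0291 (arbitrage exists)

Around MXN → USD → SEK → MXN: 1 ÷ 19.123 × 10.997 ÷ 0.55882 = 1.029073
Product > 1; profitable direction is MXN → USD → SEK → MXN.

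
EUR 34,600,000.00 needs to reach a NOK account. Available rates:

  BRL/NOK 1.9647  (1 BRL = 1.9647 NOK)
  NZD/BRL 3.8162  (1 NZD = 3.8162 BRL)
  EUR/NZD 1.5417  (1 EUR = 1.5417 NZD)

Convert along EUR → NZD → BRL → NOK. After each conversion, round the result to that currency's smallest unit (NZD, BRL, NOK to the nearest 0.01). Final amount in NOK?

EUR 34,600,000.00 × 1.5417 = NZD 53,342,820.00
NZD 53,342,820.00 × 3.8162 = BRL 203,566,869.68
BRL 203,566,869.68 × 1.9647 = NOK 399,947,828.86

NOK 399,947,828.86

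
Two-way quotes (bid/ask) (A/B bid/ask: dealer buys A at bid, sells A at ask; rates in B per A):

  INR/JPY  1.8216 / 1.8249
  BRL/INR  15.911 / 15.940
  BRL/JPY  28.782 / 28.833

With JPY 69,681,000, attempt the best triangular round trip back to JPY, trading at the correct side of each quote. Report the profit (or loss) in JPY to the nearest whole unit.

Net profit: JPY 363,661

Best loop JPY → BRL → INR → JPY:
JPY 69,681,000 ÷ 28.833 (buy BRL at ask) = BRL 2,416,710.02
BRL 2,416,710.02 × 15.911 (sell BRL at bid) = INR 38,452,273.12
INR 38,452,273.12 × 1.8216 (sell INR at bid) = JPY 70,044,661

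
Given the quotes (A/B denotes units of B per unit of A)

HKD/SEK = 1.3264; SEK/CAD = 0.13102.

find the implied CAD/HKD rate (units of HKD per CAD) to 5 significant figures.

CAD/HKD = 5.7542

1 CAD ÷ 0.13102 = 7.63242 SEK
7.63242 SEK ÷ 1.3264 = 5.75424 HKD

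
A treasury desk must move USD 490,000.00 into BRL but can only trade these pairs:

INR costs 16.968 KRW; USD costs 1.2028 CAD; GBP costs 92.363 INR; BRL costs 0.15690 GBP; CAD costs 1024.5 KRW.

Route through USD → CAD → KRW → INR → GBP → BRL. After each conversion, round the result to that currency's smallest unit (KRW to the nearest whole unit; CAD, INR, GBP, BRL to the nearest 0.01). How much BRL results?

BRL 2,455,555.96

USD 490,000.00 × 1.2028 = CAD 589,372.00
CAD 589,372.00 × 1024.5 = KRW 603,811,614
KRW 603,811,614 ÷ 16.968 = INR 35,585,314.36
INR 35,585,314.36 ÷ 92.363 = GBP 385,276.73
GBP 385,276.73 ÷ 0.15690 = BRL 2,455,555.96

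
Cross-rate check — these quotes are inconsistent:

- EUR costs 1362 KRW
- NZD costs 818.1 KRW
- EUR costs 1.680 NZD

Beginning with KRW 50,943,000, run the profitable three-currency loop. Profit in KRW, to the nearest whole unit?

Profitable loop is KRW → EUR → NZD → KRW:
KRW 50,943,000 ÷ 1362 = EUR 37,403.08
EUR 37,403.08 × 1.680 = NZD 62,837.18
NZD 62,837.18 × 818.1 = KRW 51,407,097
Profit = KRW 51,407,097 − KRW 50,943,000

Profit: KRW 464,097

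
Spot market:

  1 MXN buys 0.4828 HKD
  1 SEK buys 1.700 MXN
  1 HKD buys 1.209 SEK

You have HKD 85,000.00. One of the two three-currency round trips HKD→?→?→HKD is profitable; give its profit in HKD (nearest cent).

Profitable loop is HKD → MXN → SEK → HKD:
HKD 85,000.00 ÷ 0.4828 = MXN 176,056.34
MXN 176,056.34 ÷ 1.700 = SEK 103,562.55
SEK 103,562.55 ÷ 1.209 = HKD 85,659.68
Profit = HKD 85,659.68 − HKD 85,000.00

Profit: HKD 659.68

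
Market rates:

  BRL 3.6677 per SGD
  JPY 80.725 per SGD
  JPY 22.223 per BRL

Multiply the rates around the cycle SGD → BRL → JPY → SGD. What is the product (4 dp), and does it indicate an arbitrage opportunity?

1.0097 (arbitrage exists)

Around SGD → BRL → JPY → SGD: 1 × 3.6677 × 22.223 ÷ 80.725 = 1.009691
Product > 1; profitable direction is SGD → BRL → JPY → SGD.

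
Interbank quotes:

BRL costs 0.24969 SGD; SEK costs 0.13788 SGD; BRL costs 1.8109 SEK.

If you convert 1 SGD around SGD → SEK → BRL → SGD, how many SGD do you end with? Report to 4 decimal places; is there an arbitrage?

Around SGD → SEK → BRL → SGD: 1 ÷ 0.13788 ÷ 1.8109 × 0.24969 = 1.000012
Product ≈ 1 (deviation 0.001%, within rounding noise).

1.0000 (no arbitrage)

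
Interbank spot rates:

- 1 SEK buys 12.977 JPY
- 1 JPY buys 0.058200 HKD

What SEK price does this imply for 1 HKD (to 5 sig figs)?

HKD/SEK = 1.3240

1 HKD ÷ 0.058200 = 17.1821 JPY
17.1821 JPY ÷ 12.977 = 1.32404 SEK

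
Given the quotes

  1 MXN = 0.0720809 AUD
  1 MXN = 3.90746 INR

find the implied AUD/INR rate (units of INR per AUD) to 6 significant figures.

AUD/INR = 54.2094

1 AUD ÷ 0.0720809 = 13.8733 MXN
13.8733 MXN × 3.90746 = 54.2094 INR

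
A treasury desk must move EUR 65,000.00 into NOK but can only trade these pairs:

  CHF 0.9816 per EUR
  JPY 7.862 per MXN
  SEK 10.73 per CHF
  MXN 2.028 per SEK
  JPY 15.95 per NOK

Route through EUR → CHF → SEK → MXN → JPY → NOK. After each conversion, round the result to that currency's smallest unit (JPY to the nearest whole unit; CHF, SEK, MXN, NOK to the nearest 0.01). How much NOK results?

EUR 65,000.00 × 0.9816 = CHF 63,804.00
CHF 63,804.00 × 10.73 = SEK 684,616.92
SEK 684,616.92 × 2.028 = MXN 1,388,403.11
MXN 1,388,403.11 × 7.862 = JPY 10,915,625
JPY 10,915,625 ÷ 15.95 = NOK 684,365.20

NOK 684,365.20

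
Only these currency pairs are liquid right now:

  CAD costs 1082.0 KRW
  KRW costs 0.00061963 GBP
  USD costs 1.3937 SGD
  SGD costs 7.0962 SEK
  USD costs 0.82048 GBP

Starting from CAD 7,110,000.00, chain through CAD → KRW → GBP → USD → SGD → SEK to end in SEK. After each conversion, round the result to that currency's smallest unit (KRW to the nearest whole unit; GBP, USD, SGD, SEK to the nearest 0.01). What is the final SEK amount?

SEK 57,458,786.00

CAD 7,110,000.00 × 1082.0 = KRW 7,693,020,000
KRW 7,693,020,000 × 0.00061963 = GBP 4,766,825.98
GBP 4,766,825.98 ÷ 0.82048 = USD 5,809,801.56
USD 5,809,801.56 × 1.3937 = SGD 8,097,120.43
SGD 8,097,120.43 × 7.0962 = SEK 57,458,786.00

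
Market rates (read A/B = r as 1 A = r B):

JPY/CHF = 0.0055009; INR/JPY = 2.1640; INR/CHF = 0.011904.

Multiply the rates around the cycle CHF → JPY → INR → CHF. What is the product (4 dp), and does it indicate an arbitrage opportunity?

Around CHF → JPY → INR → CHF: 1 ÷ 0.0055009 ÷ 2.1640 × 0.011904 = 1.000004
Product ≈ 1 (deviation 0.000%, within rounding noise).

1.0000 (no arbitrage)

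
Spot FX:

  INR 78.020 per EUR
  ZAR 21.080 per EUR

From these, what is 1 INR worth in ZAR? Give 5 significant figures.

INR/ZAR = 0.27019

1 INR ÷ 78.020 = 0.0128172 EUR
0.0128172 EUR × 21.080 = 0.270187 ZAR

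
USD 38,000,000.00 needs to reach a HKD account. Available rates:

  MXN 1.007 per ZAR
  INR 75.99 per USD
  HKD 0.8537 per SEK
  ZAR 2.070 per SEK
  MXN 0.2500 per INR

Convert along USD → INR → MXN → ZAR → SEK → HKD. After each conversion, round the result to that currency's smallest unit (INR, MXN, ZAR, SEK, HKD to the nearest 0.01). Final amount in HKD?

HKD 295,655,195.52

USD 38,000,000.00 × 75.99 = INR 2,887,620,000.00
INR 2,887,620,000.00 × 0.2500 = MXN 721,905,000.00
MXN 721,905,000.00 ÷ 1.007 = ZAR 716,886,792.45
ZAR 716,886,792.45 ÷ 2.070 = SEK 346,322,121.96
SEK 346,322,121.96 × 0.8537 = HKD 295,655,195.52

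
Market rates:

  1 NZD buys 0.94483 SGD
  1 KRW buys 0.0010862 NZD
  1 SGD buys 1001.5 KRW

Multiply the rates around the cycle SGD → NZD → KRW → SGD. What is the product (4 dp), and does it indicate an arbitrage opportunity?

0.9729 (arbitrage exists)

Around SGD → NZD → KRW → SGD: 1 ÷ 0.94483 ÷ 0.0010862 ÷ 1001.5 = 0.972939
Product < 1; profitable direction is SGD → KRW → NZD → SGD.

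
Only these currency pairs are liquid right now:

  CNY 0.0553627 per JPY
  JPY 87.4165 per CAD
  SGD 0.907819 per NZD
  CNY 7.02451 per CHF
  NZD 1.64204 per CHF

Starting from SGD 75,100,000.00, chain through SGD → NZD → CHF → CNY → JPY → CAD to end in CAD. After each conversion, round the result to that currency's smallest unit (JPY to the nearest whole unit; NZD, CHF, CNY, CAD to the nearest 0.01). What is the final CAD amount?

CAD 73,124,396.61

SGD 75,100,000.00 ÷ 0.907819 = NZD 82,725,741.59
NZD 82,725,741.59 ÷ 1.64204 = CHF 50,379,857.73
CHF 50,379,857.73 × 7.02451 = CNY 353,893,814.42
CNY 353,893,814.42 ÷ 0.0553627 = JPY 6,392,278,816
JPY 6,392,278,816 ÷ 87.4165 = CAD 73,124,396.61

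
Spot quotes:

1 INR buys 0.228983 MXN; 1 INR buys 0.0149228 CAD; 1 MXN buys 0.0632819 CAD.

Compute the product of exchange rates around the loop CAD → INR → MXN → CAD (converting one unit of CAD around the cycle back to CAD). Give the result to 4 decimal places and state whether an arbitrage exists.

0.9710 (arbitrage exists)

Around CAD → INR → MXN → CAD: 1 ÷ 0.0149228 × 0.228983 × 0.0632819 = 0.971030
Product < 1; profitable direction is CAD → MXN → INR → CAD.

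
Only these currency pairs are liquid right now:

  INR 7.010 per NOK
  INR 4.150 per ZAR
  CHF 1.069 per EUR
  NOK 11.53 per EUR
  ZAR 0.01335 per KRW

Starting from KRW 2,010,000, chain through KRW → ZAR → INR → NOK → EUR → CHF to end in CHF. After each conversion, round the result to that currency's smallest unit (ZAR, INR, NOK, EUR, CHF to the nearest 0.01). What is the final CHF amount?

KRW 2,010,000 × 0.01335 = ZAR 26,833.50
ZAR 26,833.50 × 4.150 = INR 111,359.03
INR 111,359.03 ÷ 7.010 = NOK 15,885.74
NOK 15,885.74 ÷ 11.53 = EUR 1,377.77
EUR 1,377.77 × 1.069 = CHF 1,472.84

CHF 1,472.84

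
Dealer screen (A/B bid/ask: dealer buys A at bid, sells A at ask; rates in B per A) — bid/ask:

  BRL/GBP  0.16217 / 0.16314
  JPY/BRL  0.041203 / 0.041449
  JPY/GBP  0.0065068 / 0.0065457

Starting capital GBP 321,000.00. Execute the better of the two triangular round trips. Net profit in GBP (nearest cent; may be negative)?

Best loop GBP → JPY → BRL → GBP:
GBP 321,000.00 ÷ 0.0065457 (buy JPY at ask) = JPY 49,039,828
JPY 49,039,828 × 0.041203 (sell JPY at bid) = BRL 2,020,588.02
BRL 2,020,588.02 × 0.16217 (sell BRL at bid) = GBP 327,678.76

Net profit: GBP 6,678.76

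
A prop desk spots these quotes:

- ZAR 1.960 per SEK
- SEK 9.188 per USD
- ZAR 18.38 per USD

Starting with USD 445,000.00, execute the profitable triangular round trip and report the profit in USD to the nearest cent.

Profitable loop is USD → ZAR → SEK → USD:
USD 445,000.00 × 18.38 = ZAR 8,179,100.00
ZAR 8,179,100.00 ÷ 1.960 = SEK 4,173,010.20
SEK 4,173,010.20 ÷ 9.188 = USD 454,180.47
Profit = USD 454,180.47 − USD 445,000.00

Profit: USD 9,180.47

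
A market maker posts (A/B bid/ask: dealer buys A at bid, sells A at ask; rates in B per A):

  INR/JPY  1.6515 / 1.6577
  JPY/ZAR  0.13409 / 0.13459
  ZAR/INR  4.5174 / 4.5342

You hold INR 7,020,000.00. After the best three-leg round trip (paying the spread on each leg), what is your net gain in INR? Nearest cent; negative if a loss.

Net profit: INR 2,643.60

Best loop INR → JPY → ZAR → INR:
INR 7,020,000.00 × 1.6515 (sell INR at bid) = JPY 11,593,530
JPY 11,593,530 × 0.13409 (sell JPY at bid) = ZAR 1,554,576.44
ZAR 1,554,576.44 × 4.5174 (sell ZAR at bid) = INR 7,022,643.60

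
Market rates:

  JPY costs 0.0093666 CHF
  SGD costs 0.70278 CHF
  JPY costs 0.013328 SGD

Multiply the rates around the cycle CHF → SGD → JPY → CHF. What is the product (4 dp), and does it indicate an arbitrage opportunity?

Around CHF → SGD → JPY → CHF: 1 ÷ 0.70278 ÷ 0.013328 × 0.0093666 = 0.999994
Product ≈ 1 (deviation 0.001%, within rounding noise).

1.0000 (no arbitrage)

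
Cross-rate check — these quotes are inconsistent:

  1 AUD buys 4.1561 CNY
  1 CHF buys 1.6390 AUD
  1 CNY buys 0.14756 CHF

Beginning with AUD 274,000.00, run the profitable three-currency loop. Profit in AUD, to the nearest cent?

Profit: AUD 1,412.82

Profitable loop is AUD → CNY → CHF → AUD:
AUD 274,000.00 × 4.1561 = CNY 1,138,771.40
CNY 1,138,771.40 × 0.14756 = CHF 168,037.11
CHF 168,037.11 × 1.6390 = AUD 275,412.82
Profit = AUD 275,412.82 − AUD 274,000.00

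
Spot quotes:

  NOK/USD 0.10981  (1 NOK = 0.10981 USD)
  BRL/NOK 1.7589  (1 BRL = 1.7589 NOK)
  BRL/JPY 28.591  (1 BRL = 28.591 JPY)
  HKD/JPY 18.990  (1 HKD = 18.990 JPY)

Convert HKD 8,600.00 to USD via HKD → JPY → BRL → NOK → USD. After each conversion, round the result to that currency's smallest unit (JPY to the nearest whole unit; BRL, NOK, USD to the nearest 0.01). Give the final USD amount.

USD 1,103.26

HKD 8,600.00 × 18.990 = JPY 163,314
JPY 163,314 ÷ 28.591 = BRL 5,712.08
BRL 5,712.08 × 1.7589 = NOK 10,046.98
NOK 10,046.98 × 0.10981 = USD 1,103.26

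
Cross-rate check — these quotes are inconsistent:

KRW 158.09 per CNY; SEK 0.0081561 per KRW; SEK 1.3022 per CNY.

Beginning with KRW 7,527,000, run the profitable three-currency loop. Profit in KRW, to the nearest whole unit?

Profit: KRW 74,734

Profitable loop is KRW → CNY → SEK → KRW:
KRW 7,527,000 ÷ 158.09 = CNY 47,612.12
CNY 47,612.12 × 1.3022 = SEK 62,000.50
SEK 62,000.50 ÷ 0.0081561 = KRW 7,601,734
Profit = KRW 7,601,734 − KRW 7,527,000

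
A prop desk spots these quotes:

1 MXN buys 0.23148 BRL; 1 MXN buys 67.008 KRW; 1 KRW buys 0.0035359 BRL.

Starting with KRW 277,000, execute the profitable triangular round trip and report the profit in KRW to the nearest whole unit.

Profit: KRW 6,526

Profitable loop is KRW → BRL → MXN → KRW:
KRW 277,000 × 0.0035359 = BRL 979.44
BRL 979.44 ÷ 0.23148 = MXN 4,231.23
MXN 4,231.23 × 67.008 = KRW 283,526
Profit = KRW 283,526 − KRW 277,000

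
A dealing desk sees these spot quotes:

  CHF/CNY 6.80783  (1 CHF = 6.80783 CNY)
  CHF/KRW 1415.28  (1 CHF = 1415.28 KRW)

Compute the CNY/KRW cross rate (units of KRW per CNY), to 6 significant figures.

1 CNY ÷ 6.80783 = 0.14689 CHF
0.14689 CHF × 1415.28 = 207.89 KRW

CNY/KRW = 207.890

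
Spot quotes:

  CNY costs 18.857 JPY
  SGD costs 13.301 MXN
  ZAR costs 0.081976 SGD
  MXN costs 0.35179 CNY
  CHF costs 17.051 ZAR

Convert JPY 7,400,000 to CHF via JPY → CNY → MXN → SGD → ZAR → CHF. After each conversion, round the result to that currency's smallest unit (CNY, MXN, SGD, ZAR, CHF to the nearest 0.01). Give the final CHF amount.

CHF 60,000.48

JPY 7,400,000 ÷ 18.857 = CNY 392,427.22
CNY 392,427.22 ÷ 0.35179 = MXN 1,115,515.56
MXN 1,115,515.56 ÷ 13.301 = SGD 83,867.04
SGD 83,867.04 ÷ 0.081976 = ZAR 1,023,068.22
ZAR 1,023,068.22 ÷ 17.051 = CHF 60,000.48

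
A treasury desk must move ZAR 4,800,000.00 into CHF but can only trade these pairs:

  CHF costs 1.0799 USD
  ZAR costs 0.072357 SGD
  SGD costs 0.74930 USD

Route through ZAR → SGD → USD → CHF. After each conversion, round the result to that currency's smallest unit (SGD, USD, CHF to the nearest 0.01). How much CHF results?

ZAR 4,800,000.00 × 0.072357 = SGD 347,313.60
SGD 347,313.60 × 0.74930 = USD 260,242.08
USD 260,242.08 ÷ 1.0799 = CHF 240,987.20

CHF 240,987.20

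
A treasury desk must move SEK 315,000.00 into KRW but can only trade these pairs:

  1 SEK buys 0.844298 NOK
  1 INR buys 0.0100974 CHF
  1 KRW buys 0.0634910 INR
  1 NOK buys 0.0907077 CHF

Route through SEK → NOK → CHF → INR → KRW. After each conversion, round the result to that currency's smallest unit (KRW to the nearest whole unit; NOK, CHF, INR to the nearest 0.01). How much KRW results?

KRW 37,629,519

SEK 315,000.00 × 0.844298 = NOK 265,953.87
NOK 265,953.87 × 0.0907077 = CHF 24,124.06
CHF 24,124.06 ÷ 0.0100974 = INR 2,389,135.82
INR 2,389,135.82 ÷ 0.0634910 = KRW 37,629,519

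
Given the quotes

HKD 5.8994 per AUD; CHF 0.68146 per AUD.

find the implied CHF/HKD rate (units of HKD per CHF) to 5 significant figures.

CHF/HKD = 8.6570

1 CHF ÷ 0.68146 = 1.46744 AUD
1.46744 AUD × 5.8994 = 8.657 HKD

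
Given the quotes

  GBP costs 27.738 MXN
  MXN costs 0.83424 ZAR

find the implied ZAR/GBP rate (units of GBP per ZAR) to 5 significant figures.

1 ZAR ÷ 0.83424 = 1.1987 MXN
1.1987 MXN ÷ 27.738 = 0.0432149 GBP

ZAR/GBP = 0.043215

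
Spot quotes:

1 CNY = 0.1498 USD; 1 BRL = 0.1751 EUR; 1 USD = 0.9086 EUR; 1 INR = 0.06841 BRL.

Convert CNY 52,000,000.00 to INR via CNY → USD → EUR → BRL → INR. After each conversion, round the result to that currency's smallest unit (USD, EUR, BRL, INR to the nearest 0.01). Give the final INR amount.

CNY 52,000,000.00 × 0.1498 = USD 7,789,600.00
USD 7,789,600.00 × 0.9086 = EUR 7,077,630.56
EUR 7,077,630.56 ÷ 0.1751 = BRL 40,420,505.77
BRL 40,420,505.77 ÷ 0.06841 = INR 590,856,684.26

INR 590,856,684.26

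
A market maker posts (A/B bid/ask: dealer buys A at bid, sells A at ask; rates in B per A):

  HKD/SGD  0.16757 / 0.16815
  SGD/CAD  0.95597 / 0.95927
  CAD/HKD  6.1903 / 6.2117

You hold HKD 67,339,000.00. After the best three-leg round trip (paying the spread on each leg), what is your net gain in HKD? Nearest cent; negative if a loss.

Best loop HKD → CAD → SGD → HKD:
HKD 67,339,000.00 ÷ 6.2117 (buy CAD at ask) = CAD 10,840,671.64
CAD 10,840,671.64 ÷ 0.95927 (buy SGD at ask) = SGD 11,300,959.73
SGD 11,300,959.73 ÷ 0.16815 (buy HKD at ask) = HKD 67,207,610.62

Net result: HKD -131,389.38 (no profitable arbitrage after spreads)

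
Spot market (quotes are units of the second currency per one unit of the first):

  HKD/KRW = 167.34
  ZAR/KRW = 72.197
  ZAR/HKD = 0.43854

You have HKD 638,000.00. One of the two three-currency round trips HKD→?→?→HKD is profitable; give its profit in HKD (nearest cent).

Profitable loop is HKD → KRW → ZAR → HKD:
HKD 638,000.00 × 167.34 = KRW 106,762,920
KRW 106,762,920 ÷ 72.197 = ZAR 1,478,772.25
ZAR 1,478,772.25 × 0.43854 = HKD 648,500.78
Profit = HKD 648,500.78 − HKD 638,000.00

Profit: HKD 10,500.78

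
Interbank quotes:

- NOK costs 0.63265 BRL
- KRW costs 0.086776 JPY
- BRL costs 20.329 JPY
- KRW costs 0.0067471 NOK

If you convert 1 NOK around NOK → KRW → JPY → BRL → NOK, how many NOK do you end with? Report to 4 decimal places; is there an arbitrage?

1.0000 (no arbitrage)

Around NOK → KRW → JPY → BRL → NOK: 1 ÷ 0.0067471 × 0.086776 ÷ 20.329 ÷ 0.63265 = 1.000007
Product ≈ 1 (deviation 0.001%, within rounding noise).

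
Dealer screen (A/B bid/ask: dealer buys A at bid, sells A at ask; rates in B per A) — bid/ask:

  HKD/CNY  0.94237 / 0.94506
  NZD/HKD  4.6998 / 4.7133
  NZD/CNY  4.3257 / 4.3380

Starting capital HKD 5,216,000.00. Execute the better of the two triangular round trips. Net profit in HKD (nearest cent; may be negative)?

Best loop HKD → CNY → NZD → HKD:
HKD 5,216,000.00 × 0.94237 (sell HKD at bid) = CNY 4,915,401.92
CNY 4,915,401.92 ÷ 4.3380 (buy NZD at ask) = NZD 1,133,103.25
NZD 1,133,103.25 × 4.6998 (sell NZD at bid) = HKD 5,325,358.68

Net profit: HKD 109,358.68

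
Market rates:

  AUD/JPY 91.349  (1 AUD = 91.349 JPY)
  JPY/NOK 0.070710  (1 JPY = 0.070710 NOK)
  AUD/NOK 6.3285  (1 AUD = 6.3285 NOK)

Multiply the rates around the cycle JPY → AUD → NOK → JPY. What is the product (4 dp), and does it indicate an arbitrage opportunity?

0.9798 (arbitrage exists)

Around JPY → AUD → NOK → JPY: 1 ÷ 91.349 × 6.3285 ÷ 0.070710 = 0.979752
Product < 1; profitable direction is JPY → NOK → AUD → JPY.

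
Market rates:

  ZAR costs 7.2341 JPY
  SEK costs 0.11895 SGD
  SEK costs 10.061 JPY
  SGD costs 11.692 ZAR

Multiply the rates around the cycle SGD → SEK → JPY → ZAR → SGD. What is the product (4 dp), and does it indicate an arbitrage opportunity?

Around SGD → SEK → JPY → ZAR → SGD: 1 ÷ 0.11895 × 10.061 ÷ 7.2341 ÷ 11.692 = 1.000008
Product ≈ 1 (deviation 0.001%, within rounding noise).

1.0000 (no arbitrage)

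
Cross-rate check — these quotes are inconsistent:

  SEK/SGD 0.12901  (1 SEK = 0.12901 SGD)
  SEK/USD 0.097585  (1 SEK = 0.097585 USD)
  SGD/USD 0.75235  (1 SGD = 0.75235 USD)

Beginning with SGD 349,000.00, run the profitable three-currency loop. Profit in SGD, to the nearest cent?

Profitable loop is SGD → SEK → USD → SGD:
SGD 349,000.00 ÷ 0.12901 = SEK 2,705,216.65
SEK 2,705,216.65 × 0.097585 = USD 263,988.57
USD 263,988.57 ÷ 0.75235 = SGD 350,885.32
Profit = SGD 350,885.32 − SGD 349,000.00

Profit: SGD 1,885.32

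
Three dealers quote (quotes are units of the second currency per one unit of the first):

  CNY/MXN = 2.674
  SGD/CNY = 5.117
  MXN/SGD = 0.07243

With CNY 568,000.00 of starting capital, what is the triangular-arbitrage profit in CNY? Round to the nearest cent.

Profit: CNY 5,129.85

Profitable loop is CNY → SGD → MXN → CNY:
CNY 568,000.00 ÷ 5.117 = SGD 111,002.54
SGD 111,002.54 ÷ 0.07243 = MXN 1,532,549.23
MXN 1,532,549.23 ÷ 2.674 = CNY 573,129.85
Profit = CNY 573,129.85 − CNY 568,000.00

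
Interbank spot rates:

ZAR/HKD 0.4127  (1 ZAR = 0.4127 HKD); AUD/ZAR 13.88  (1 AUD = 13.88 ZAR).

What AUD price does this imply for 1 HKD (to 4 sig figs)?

HKD/AUD = 0.1746

1 HKD ÷ 0.4127 = 2.42307 ZAR
2.42307 ZAR ÷ 13.88 = 0.174573 AUD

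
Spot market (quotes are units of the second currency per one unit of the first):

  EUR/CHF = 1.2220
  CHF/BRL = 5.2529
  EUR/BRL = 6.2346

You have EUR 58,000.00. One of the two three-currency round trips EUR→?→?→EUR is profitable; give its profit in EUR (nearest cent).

Profit: EUR 1,715.87

Profitable loop is EUR → CHF → BRL → EUR:
EUR 58,000.00 × 1.2220 = CHF 70,876.00
CHF 70,876.00 × 5.2529 = BRL 372,304.54
BRL 372,304.54 ÷ 6.2346 = EUR 59,715.87
Profit = EUR 59,715.87 − EUR 58,000.00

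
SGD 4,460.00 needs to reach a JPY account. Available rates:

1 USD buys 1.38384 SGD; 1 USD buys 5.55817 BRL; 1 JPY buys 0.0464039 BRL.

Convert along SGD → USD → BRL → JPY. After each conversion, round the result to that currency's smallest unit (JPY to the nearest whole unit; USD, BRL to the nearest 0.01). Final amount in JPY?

SGD 4,460.00 ÷ 1.38384 = USD 3,222.92
USD 3,222.92 × 5.55817 = BRL 17,913.54
BRL 17,913.54 ÷ 0.0464039 = JPY 386,035

JPY 386,035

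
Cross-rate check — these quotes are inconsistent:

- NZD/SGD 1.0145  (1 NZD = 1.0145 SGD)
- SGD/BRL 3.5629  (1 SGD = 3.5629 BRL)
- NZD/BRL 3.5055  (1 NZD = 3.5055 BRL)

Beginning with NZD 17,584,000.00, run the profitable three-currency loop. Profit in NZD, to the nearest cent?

Profitable loop is NZD → SGD → BRL → NZD:
NZD 17,584,000.00 × 1.0145 = SGD 17,838,968.00
SGD 17,838,968.00 × 3.5629 = BRL 63,558,459.09
BRL 63,558,459.09 ÷ 3.5055 = NZD 18,131,068.06
Profit = NZD 18,131,068.06 − NZD 17,584,000.00

Profit: NZD 547,068.06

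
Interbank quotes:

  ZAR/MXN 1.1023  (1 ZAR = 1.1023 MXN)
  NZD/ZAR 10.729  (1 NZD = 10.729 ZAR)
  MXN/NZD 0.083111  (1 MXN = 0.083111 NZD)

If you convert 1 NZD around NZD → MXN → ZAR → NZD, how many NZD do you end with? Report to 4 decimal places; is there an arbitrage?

1.0174 (arbitrage exists)

Around NZD → MXN → ZAR → NZD: 1 ÷ 0.083111 ÷ 1.1023 ÷ 10.729 = 1.017378
Product > 1; profitable direction is NZD → MXN → ZAR → NZD.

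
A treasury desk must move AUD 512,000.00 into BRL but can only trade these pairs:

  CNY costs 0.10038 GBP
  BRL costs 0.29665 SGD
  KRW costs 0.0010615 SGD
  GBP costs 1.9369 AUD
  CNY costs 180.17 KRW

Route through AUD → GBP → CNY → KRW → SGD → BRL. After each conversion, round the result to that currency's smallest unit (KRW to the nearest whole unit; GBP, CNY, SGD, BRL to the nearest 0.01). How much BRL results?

AUD 512,000.00 ÷ 1.9369 = GBP 264,339.92
GBP 264,339.92 ÷ 0.10038 = CNY 2,633,392.31
CNY 2,633,392.31 × 180.17 = KRW 474,458,292
KRW 474,458,292 × 0.0010615 = SGD 503,637.48
SGD 503,637.48 ÷ 0.29665 = BRL 1,697,749.81

BRL 1,697,749.81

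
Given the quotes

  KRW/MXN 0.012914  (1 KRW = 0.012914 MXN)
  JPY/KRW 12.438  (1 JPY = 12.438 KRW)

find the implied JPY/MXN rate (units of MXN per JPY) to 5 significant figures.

1 JPY × 12.438 = 12.438 KRW
12.438 KRW × 0.012914 = 0.160624 MXN

JPY/MXN = 0.16062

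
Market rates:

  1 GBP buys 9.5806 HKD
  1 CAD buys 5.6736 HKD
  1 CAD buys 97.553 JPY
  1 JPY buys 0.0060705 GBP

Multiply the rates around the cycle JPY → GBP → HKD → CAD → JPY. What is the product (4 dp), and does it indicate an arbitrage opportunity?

Around JPY → GBP → HKD → CAD → JPY: 1 × 0.0060705 × 9.5806 ÷ 5.6736 × 97.553 = 0.999998
Product ≈ 1 (deviation 0.000%, within rounding noise).

1.0000 (no arbitrage)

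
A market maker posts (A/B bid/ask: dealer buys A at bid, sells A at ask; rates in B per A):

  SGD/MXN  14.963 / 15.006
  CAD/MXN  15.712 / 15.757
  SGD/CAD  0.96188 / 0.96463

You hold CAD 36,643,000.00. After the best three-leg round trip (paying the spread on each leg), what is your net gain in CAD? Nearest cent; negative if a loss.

Best loop CAD → MXN → SGD → CAD:
CAD 36,643,000.00 × 15.712 (sell CAD at bid) = MXN 575,734,816.00
MXN 575,734,816.00 ÷ 15.006 (buy SGD at ask) = SGD 38,366,974.28
SGD 38,366,974.28 × 0.96188 (sell SGD at bid) = CAD 36,904,425.22

Net profit: CAD 261,425.22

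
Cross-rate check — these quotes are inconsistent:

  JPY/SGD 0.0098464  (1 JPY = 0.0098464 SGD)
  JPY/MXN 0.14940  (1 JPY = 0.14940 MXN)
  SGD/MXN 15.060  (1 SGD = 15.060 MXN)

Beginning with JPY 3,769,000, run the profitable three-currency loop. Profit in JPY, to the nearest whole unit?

Profit: JPY 28,295

Profitable loop is JPY → MXN → SGD → JPY:
JPY 3,769,000 × 0.14940 = MXN 563,088.60
MXN 563,088.60 ÷ 15.060 = SGD 37,389.68
SGD 37,389.68 ÷ 0.0098464 = JPY 3,797,295
Profit = JPY 3,797,295 − JPY 3,769,000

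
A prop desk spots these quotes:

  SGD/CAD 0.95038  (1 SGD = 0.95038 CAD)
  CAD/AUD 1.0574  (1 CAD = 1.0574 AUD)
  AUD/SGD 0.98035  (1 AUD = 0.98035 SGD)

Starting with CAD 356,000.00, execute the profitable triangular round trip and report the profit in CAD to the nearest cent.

Profit: CAD 5,353.49

Profitable loop is CAD → SGD → AUD → CAD:
CAD 356,000.00 ÷ 0.95038 = SGD 374,587.01
SGD 374,587.01 ÷ 0.98035 = AUD 382,095.18
AUD 382,095.18 ÷ 1.0574 = CAD 361,353.49
Profit = CAD 361,353.49 − CAD 356,000.00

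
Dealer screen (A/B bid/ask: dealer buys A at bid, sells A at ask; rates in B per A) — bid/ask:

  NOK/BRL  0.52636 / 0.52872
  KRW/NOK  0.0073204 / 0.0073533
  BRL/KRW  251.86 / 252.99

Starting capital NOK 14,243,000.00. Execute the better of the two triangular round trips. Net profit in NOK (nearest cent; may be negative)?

Net profit: NOK 237,717.99

Best loop NOK → KRW → BRL → NOK:
NOK 14,243,000.00 ÷ 0.0073533 (buy KRW at ask) = KRW 1,936,953,477
KRW 1,936,953,477 ÷ 252.99 (buy BRL at ask) = BRL 7,656,245.21
BRL 7,656,245.21 ÷ 0.52872 (buy NOK at ask) = NOK 14,480,717.99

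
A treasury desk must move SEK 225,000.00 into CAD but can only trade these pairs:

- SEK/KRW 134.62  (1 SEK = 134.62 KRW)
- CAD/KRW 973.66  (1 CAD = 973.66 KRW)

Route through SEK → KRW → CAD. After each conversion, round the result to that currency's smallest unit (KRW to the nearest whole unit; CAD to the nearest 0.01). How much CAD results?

CAD 31,108.91

SEK 225,000.00 × 134.62 = KRW 30,289,500
KRW 30,289,500 ÷ 973.66 = CAD 31,108.91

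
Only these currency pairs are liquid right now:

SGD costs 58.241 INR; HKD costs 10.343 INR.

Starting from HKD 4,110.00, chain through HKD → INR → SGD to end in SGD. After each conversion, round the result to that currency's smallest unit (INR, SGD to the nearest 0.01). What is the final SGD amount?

HKD 4,110.00 × 10.343 = INR 42,509.73
INR 42,509.73 ÷ 58.241 = SGD 729.89

SGD 729.89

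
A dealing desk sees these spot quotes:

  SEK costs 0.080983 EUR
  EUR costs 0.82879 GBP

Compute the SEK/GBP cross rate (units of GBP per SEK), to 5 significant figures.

1 SEK × 0.080983 = 0.080983 EUR
0.080983 EUR × 0.82879 = 0.0671179 GBP

SEK/GBP = 0.067118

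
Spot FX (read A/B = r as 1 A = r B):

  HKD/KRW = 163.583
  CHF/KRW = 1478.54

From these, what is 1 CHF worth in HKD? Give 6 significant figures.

1 CHF × 1478.54 = 1478.54 KRW
1478.54 KRW ÷ 163.583 = 9.03847 HKD

CHF/HKD = 9.03847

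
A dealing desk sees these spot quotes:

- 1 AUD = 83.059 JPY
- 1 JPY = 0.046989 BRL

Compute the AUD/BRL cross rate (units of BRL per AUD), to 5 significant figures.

1 AUD × 83.059 = 83.059 JPY
83.059 JPY × 0.046989 = 3.90286 BRL

AUD/BRL = 3.9029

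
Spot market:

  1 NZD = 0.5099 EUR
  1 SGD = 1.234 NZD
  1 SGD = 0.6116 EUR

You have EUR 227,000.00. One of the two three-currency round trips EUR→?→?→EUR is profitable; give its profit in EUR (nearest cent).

Profitable loop is EUR → SGD → NZD → EUR:
EUR 227,000.00 ÷ 0.6116 = SGD 371,157.62
SGD 371,157.62 × 1.234 = NZD 458,008.50
NZD 458,008.50 × 0.5099 = EUR 233,538.54
Profit = EUR 233,538.54 − EUR 227,000.00

Profit: EUR 6,538.54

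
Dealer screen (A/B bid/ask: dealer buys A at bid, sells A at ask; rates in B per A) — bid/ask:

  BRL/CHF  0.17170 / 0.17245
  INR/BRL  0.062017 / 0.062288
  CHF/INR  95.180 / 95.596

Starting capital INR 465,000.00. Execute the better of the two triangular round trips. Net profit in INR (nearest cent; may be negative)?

Net profit: INR 6,280.75

Best loop INR → BRL → CHF → INR:
INR 465,000.00 × 0.062017 (sell INR at bid) = BRL 28,837.91
BRL 28,837.91 × 0.17170 (sell BRL at bid) = CHF 4,951.47
CHF 4,951.47 × 95.180 (sell CHF at bid) = INR 471,280.75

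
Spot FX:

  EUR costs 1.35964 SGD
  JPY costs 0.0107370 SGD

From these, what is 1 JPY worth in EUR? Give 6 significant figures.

1 JPY × 0.0107370 = 0.010737 SGD
0.010737 SGD ÷ 1.35964 = 0.00789694 EUR

JPY/EUR = 0.00789694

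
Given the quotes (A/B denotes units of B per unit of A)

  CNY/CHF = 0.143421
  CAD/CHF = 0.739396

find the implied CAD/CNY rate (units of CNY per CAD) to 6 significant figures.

1 CAD × 0.739396 = 0.739396 CHF
0.739396 CHF ÷ 0.143421 = 5.15542 CNY

CAD/CNY = 5.15542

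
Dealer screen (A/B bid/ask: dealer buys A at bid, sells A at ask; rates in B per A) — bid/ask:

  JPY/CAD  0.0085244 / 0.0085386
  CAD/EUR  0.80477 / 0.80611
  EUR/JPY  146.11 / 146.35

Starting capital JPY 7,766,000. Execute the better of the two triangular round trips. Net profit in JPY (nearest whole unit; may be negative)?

Best loop JPY → CAD → EUR → JPY:
JPY 7,766,000 × 0.0085244 (sell JPY at bid) = CAD 66,200.49
CAD 66,200.49 × 0.80477 (sell CAD at bid) = EUR 53,276.17
EUR 53,276.17 × 146.11 (sell EUR at bid) = JPY 7,784,181

Net profit: JPY 18,181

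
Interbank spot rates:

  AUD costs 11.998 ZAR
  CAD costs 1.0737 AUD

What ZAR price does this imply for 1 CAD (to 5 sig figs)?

CAD/ZAR = 12.882

1 CAD × 1.0737 = 1.0737 AUD
1.0737 AUD × 11.998 = 12.8823 ZAR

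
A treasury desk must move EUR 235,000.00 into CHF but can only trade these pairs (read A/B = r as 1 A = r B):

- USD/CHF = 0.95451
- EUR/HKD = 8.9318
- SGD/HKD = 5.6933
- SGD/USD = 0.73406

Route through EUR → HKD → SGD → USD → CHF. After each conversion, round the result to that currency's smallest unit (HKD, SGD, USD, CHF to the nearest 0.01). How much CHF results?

CHF 258,318.10

EUR 235,000.00 × 8.9318 = HKD 2,098,973.00
HKD 2,098,973.00 ÷ 5.6933 = SGD 368,674.23
SGD 368,674.23 × 0.73406 = USD 270,629.01
USD 270,629.01 × 0.95451 = CHF 258,318.10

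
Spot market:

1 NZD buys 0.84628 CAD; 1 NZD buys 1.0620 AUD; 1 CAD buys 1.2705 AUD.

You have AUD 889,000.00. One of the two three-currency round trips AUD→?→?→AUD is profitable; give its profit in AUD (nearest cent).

Profitable loop is AUD → NZD → CAD → AUD:
AUD 889,000.00 ÷ 1.0620 = NZD 837,099.81
NZD 837,099.81 × 0.84628 = CAD 708,420.83
CAD 708,420.83 × 1.2705 = AUD 900,048.66
Profit = AUD 900,048.66 − AUD 889,000.00

Profit: AUD 11,048.66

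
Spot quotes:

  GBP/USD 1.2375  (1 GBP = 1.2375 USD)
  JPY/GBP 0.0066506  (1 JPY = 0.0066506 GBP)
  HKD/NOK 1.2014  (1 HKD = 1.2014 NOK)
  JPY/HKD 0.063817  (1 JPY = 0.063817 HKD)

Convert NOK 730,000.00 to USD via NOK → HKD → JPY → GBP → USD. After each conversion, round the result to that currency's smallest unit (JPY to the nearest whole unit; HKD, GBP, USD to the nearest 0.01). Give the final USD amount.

USD 78,361.89

NOK 730,000.00 ÷ 1.2014 = HKD 607,624.44
HKD 607,624.44 ÷ 0.063817 = JPY 9,521,357
JPY 9,521,357 × 0.0066506 = GBP 63,322.74
GBP 63,322.74 × 1.2375 = USD 78,361.89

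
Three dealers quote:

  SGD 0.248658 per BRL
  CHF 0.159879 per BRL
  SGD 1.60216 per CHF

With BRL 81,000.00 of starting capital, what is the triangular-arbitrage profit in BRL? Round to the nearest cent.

Profitable loop is BRL → CHF → SGD → BRL:
BRL 81,000.00 × 0.159879 = CHF 12,950.20
CHF 12,950.20 × 1.60216 = SGD 20,748.29
SGD 20,748.29 ÷ 0.248658 = BRL 83,441.08
Profit = BRL 83,441.08 − BRL 81,000.00

Profit: BRL 2,441.08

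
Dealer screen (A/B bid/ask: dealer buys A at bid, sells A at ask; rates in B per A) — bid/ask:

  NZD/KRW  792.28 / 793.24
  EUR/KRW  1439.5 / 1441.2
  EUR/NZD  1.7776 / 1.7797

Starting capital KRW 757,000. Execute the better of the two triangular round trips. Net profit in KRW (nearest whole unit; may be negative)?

Net profit: KRW 14,891

Best loop KRW → NZD → EUR → KRW:
KRW 757,000 ÷ 793.24 (buy NZD at ask) = NZD 954.31
NZD 954.31 ÷ 1.7797 (buy EUR at ask) = EUR 536.22
EUR 536.22 × 1439.5 (sell EUR at bid) = KRW 771,891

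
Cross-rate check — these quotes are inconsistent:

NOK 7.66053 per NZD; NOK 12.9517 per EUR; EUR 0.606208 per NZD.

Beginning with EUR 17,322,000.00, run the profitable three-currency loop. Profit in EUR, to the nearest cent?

Profitable loop is EUR → NOK → NZD → EUR:
EUR 17,322,000.00 × 12.9517 = NOK 224,349,347.40
NOK 224,349,347.40 ÷ 7.66053 = NZD 29,286,400.21
NZD 29,286,400.21 × 0.606208 = EUR 17,753,650.10
Profit = EUR 17,753,650.10 − EUR 17,322,000.00

Profit: EUR 431,650.10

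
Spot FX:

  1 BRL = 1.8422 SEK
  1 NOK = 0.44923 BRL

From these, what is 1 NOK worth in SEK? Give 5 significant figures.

1 NOK × 0.44923 = 0.44923 BRL
0.44923 BRL × 1.8422 = 0.827572 SEK

NOK/SEK = 0.82757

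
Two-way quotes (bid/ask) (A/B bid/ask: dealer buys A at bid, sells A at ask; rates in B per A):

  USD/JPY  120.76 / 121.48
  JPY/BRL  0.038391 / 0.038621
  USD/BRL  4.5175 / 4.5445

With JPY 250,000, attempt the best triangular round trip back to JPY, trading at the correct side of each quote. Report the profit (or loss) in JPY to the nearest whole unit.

Net profit: JPY 5,039

Best loop JPY → BRL → USD → JPY:
JPY 250,000 × 0.038391 (sell JPY at bid) = BRL 9,597.75
BRL 9,597.75 ÷ 4.5445 (buy USD at ask) = USD 2,111.95
USD 2,111.95 × 120.76 (sell USD at bid) = JPY 255,039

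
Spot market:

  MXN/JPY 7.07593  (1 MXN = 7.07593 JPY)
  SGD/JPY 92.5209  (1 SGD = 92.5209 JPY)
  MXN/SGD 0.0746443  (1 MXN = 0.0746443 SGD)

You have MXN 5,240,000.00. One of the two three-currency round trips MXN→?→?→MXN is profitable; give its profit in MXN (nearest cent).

Profit: MXN 128,813.48

Profitable loop is MXN → JPY → SGD → MXN:
MXN 5,240,000.00 × 7.07593 = JPY 37,077,873
JPY 37,077,873 ÷ 92.5209 = SGD 400,751.32
SGD 400,751.32 ÷ 0.0746443 = MXN 5,368,813.48
Profit = MXN 5,368,813.48 − MXN 5,240,000.00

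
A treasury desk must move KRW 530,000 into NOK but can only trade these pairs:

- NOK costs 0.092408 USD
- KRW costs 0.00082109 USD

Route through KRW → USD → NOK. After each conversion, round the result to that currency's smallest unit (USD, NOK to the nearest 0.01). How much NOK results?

KRW 530,000 × 0.00082109 = USD 435.18
USD 435.18 ÷ 0.092408 = NOK 4,709.33

NOK 4,709.33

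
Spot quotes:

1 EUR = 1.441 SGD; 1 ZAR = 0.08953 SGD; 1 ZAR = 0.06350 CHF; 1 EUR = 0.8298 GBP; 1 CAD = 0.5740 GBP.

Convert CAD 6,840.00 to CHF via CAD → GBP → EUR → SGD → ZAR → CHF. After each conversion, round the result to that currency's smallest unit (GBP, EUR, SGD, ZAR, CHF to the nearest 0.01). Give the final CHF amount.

CAD 6,840.00 × 0.5740 = GBP 3,926.16
GBP 3,926.16 ÷ 0.8298 = EUR 4,731.45
EUR 4,731.45 × 1.441 = SGD 6,818.02
SGD 6,818.02 ÷ 0.08953 = ZAR 76,153.47
ZAR 76,153.47 × 0.06350 = CHF 4,835.75

CHF 4,835.75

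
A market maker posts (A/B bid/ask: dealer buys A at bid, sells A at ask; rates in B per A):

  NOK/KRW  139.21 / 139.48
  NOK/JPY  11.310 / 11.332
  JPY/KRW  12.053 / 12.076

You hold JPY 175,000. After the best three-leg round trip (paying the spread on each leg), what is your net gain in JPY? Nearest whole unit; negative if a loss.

Net profit: JPY 3,024

Best loop JPY → NOK → KRW → JPY:
JPY 175,000 ÷ 11.332 (buy NOK at ask) = NOK 15,442.99
NOK 15,442.99 × 139.21 (sell NOK at bid) = KRW 2,149,819
KRW 2,149,819 ÷ 12.076 (buy JPY at ask) = JPY 178,024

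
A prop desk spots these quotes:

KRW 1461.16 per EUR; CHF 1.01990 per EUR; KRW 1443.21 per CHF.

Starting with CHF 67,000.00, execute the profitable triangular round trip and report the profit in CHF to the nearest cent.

Profitable loop is CHF → KRW → EUR → CHF:
CHF 67,000.00 × 1443.21 = KRW 96,695,070
KRW 96,695,070 ÷ 1461.16 = EUR 66,176.92
EUR 66,176.92 × 1.01990 = CHF 67,493.84
Profit = CHF 67,493.84 − CHF 67,000.00

Profit: CHF 493.84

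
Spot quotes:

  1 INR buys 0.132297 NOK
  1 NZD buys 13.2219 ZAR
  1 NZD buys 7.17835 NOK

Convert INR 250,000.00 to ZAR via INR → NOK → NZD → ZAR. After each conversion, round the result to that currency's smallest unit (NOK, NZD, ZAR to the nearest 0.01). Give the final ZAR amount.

ZAR 60,919.90

INR 250,000.00 × 0.132297 = NOK 33,074.25
NOK 33,074.25 ÷ 7.17835 = NZD 4,607.50
NZD 4,607.50 × 13.2219 = ZAR 60,919.90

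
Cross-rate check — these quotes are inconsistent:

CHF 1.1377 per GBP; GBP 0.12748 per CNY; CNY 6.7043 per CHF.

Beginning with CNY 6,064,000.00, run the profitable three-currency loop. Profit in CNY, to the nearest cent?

Profit: CNY 172,428.39

Profitable loop is CNY → CHF → GBP → CNY:
CNY 6,064,000.00 ÷ 6.7043 = CHF 904,494.13
CHF 904,494.13 ÷ 1.1377 = GBP 795,019.89
GBP 795,019.89 ÷ 0.12748 = CNY 6,236,428.39
Profit = CNY 6,236,428.39 − CNY 6,064,000.00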